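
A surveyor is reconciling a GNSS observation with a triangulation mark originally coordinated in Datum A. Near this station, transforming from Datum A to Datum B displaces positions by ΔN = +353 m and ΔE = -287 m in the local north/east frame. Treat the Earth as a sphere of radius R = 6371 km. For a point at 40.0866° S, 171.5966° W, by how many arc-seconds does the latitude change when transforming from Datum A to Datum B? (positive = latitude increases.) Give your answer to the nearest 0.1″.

On a sphere of radius R, 1 rad of latitude = R, so Δφ = ΔN / R = 353.0 / 6371000 = 5.5407e-05 rad = 11.429″.

Δφ = 11.4″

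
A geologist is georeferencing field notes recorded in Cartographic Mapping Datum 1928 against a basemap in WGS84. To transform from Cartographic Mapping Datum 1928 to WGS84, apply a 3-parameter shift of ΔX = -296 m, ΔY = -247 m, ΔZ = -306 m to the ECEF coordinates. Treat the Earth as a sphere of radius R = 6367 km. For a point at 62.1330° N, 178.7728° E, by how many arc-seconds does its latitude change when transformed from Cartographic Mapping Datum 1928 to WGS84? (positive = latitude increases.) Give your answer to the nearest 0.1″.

sin φ = 0.884035, cos φ = 0.467421, sin λ = 0.021417, cos λ = -0.999771.
North component: ΔN = −sin φ cos λ·ΔX − sin φ sin λ·ΔY + cos φ·ΔZ = −(0.884035)(-0.999771)(-296) − (0.884035)(0.021417)(-247) + (0.467421)(-306) = -399.97 m.
1° of latitude spans πR/180 = 111125 m, so Δφ = -399.97 / 111125 × 3600 = -12.957″.

Δφ = -13.0″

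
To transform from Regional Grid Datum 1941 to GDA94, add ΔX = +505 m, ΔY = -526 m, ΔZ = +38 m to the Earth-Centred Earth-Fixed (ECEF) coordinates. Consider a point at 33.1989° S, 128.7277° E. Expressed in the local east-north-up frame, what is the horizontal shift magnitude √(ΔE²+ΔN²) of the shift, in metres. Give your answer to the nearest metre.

The local east axis at (φ, λ) is (−sin λ, cos λ, 0), so ΔE = −sin(128.7277°)·505 + cos(128.7277°)·(-526) = -64.89 m.
The local north axis is (−sin φ cos λ, −sin φ sin λ, cos φ), giving ΔN = -172.991 − 224.685 + 31.797 = -365.88 m.
Horizontal magnitude = √(ΔE² + ΔN²) = √((-64.89)² + (-365.88)²) = 371.59 m.

372 m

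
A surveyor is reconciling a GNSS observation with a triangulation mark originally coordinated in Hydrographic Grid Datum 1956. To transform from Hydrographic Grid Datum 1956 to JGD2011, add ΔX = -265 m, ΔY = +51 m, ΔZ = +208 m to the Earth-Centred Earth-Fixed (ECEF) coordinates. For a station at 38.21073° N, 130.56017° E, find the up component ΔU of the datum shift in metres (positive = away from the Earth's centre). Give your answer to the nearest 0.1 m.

At φ = 38.21073°, λ = 130.56017°: sin φ = 0.618556, cos φ = 0.785741, sin λ = 0.759724, cos λ = -0.650246.
ΔU = cos φ cos λ·ΔX + cos φ sin λ·ΔY + sin φ·ΔZ = (0.785741)(-0.650246)(-265) + (0.785741)(0.759724)(51) + (0.618556)(208) = 294.50 m.

ΔU = 294.5 m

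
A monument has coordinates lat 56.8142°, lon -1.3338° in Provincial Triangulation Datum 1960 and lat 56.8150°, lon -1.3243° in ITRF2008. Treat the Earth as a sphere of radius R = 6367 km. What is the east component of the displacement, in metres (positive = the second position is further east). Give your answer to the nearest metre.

Δφ = 56.8150° − 56.8142° = +0.0008°; Δλ = -1.3243° − -1.3338° = +0.0095°.
1° along a meridian = πR/180 = 111125 m.
ΔN = Δφ × 111125 = 88.9 m; ΔE = Δλ × 111125 × cos(56.8142°) = +0.0095 × 111125 × 0.547356 = 577.8 m.

ΔE = 578 m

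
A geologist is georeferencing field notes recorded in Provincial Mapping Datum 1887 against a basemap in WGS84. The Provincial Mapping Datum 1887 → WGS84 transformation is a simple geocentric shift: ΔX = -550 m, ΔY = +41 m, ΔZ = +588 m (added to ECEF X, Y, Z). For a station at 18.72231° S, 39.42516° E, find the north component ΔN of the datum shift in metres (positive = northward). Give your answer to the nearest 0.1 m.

ΔN = 428.9 m

At φ = -18.72231°, λ = 39.42516°: sin φ = -0.320982, cos φ = 0.947085, sin λ = 0.635070, cos λ = 0.772455.
ΔN = −sin φ cos λ·ΔX − sin φ sin λ·ΔY + cos φ·ΔZ = −(-0.320982)(0.772455)(-550) − (-0.320982)(0.635070)(41) + (0.947085)(588) = 428.87 m.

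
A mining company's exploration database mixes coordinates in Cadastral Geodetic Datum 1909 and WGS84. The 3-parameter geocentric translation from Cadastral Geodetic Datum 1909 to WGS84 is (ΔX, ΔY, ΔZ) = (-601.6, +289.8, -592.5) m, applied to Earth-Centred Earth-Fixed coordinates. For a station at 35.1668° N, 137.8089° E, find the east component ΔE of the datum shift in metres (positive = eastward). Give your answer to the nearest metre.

ΔE = 189 m

The local east axis at (φ, λ) is (−sin λ, cos λ, 0), so ΔE = −sin(137.8089°)·(-601.6) + cos(137.8089°)·289.8 = 189.32 m.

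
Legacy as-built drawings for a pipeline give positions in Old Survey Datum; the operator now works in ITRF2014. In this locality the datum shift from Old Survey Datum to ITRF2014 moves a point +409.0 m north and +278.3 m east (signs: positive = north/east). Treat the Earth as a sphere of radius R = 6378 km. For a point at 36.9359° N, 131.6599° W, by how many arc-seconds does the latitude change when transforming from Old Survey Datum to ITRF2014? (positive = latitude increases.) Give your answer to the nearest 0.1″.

On a sphere of radius R, 1 rad of latitude = R, so Δφ = ΔN / R = 409.0 / 6378000 = 6.4127e-05 rad = 13.227″.

Δφ = 13.2″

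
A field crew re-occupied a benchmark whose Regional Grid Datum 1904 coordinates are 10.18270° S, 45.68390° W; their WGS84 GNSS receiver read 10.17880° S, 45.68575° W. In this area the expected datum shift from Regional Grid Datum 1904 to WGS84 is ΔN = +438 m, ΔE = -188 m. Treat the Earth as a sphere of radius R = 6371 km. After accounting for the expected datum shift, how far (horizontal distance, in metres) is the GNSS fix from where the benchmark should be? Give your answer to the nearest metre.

Observed coordinate differences: Δφ = +0.00390°, Δλ = -0.00185°.
Converting to metres (1° lat = 111195 m, cos φ = 0.984249): observed ΔN = 433.7 m, observed ΔE = -202.5 m.
Subtracting the expected shift leaves a residual of 433.7 − (438) = -4.3 m north and -202.5 − (-188) = -14.5 m east.
Residual distance = √((-4.3)² + (-14.5)²) = 15.1 m.

15 m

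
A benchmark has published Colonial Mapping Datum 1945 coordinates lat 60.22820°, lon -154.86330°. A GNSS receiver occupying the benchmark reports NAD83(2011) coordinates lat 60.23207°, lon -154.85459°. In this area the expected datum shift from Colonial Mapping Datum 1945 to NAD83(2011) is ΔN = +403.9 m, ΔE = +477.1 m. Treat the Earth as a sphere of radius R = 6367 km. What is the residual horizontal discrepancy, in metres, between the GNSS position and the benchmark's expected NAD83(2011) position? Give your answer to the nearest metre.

26 m

Observed coordinate differences: Δφ = +0.00387°, Δλ = +0.00871°.
Converting to metres (1° lat = 111125 m, cos φ = 0.496547): observed ΔN = 430.1 m, observed ΔE = 480.6 m.
Subtracting the expected shift leaves a residual of 430.1 − (403.9) = 26.2 m north and 480.6 − (477.1) = 3.5 m east.
Residual distance = √(26.2² + 3.5²) = 26.4 m.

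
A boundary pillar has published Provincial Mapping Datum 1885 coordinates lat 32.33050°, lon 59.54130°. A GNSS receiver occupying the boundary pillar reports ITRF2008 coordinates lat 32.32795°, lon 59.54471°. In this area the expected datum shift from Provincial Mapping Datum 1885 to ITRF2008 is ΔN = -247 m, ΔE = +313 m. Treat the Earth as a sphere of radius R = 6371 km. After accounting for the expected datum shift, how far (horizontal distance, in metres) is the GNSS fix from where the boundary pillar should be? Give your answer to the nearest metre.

37 m

Observed coordinate differences: Δφ = -0.00255°, Δλ = +0.00341°.
Converting to metres (1° lat = 111195 m, cos φ = 0.844977): observed ΔN = -283.5 m, observed ΔE = 320.4 m.
Subtracting the expected shift leaves a residual of -283.5 − (-247) = -36.5 m north and 320.4 − (313) = 7.4 m east.
Residual distance = √((-36.5)² + 7.4²) = 37.3 m.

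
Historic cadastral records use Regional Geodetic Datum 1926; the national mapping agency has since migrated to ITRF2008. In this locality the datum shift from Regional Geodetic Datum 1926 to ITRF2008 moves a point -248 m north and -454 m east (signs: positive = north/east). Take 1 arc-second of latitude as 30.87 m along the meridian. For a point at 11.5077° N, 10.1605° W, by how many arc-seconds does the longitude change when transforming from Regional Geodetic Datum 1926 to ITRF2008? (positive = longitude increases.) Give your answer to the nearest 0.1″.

At latitude 11.5077°, cos φ = 0.979898.
1″ of longitude at this latitude = 30.87 × cos φ = 30.2494 m, so Δλ = -454.0 / 30.2494 = -15.009″.

Δλ = -15.0″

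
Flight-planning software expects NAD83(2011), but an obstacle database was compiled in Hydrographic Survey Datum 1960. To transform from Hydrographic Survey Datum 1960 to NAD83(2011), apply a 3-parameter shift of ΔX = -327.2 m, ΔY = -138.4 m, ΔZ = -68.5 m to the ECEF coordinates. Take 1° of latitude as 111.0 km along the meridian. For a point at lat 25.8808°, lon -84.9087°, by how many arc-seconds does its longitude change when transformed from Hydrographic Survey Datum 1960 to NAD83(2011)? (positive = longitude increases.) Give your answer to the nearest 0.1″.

Δλ = -12.2″

sin φ = 0.436500, cos φ = 0.899704, sin λ = -0.996055, cos λ = 0.088743.
East component: ΔE = −sin λ·ΔX + cos λ·ΔY = −(-0.996055)(-327.2) + (0.088743)(-138.4) = -338.19 m.
1° of latitude spans 111000 m; at latitude φ, 1° of longitude spans that × cos φ = 99867.2 m, so Δλ = -338.19 / 99867.2 × 3600 = -12.191″.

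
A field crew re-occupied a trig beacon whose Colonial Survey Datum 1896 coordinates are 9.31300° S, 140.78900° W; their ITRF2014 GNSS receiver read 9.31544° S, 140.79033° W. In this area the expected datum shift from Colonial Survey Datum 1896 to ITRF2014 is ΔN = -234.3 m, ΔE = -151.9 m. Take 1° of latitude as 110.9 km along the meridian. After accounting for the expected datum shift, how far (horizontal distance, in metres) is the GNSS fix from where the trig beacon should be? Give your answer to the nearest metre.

37 m

Observed coordinate differences: Δφ = -0.00244°, Δλ = -0.00133°.
Converting to metres (1° lat = 110900 m, cos φ = 0.986819): observed ΔN = -270.6 m, observed ΔE = -145.6 m.
Subtracting the expected shift leaves a residual of -270.6 − (-234.3) = -36.3 m north and -145.6 − (-151.9) = 6.3 m east.
Residual distance = √((-36.3)² + 6.3²) = 36.8 m.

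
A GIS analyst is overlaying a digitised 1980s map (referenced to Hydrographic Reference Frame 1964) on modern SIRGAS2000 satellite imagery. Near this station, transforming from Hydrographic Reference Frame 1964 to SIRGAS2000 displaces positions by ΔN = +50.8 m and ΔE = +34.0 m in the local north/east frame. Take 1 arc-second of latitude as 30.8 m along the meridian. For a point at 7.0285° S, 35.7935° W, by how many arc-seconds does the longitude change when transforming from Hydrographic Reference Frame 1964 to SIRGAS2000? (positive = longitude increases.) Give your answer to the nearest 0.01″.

Δλ = 1.11″

At latitude -7.0285°, cos φ = 0.992485.
1″ of longitude at this latitude = 30.80 × cos φ = 30.5686 m, so Δλ = 34.0 / 30.5686 = 1.112″.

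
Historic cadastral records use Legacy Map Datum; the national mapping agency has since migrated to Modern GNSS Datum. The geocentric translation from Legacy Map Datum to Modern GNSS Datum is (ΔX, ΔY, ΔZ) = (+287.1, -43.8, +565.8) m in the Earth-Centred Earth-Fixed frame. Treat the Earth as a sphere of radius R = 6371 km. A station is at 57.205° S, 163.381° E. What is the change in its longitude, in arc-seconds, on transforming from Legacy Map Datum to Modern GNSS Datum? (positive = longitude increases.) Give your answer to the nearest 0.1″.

sin φ = -0.840614, cos φ = 0.541635, sin λ = 0.286006, cos λ = -0.958228.
East component: ΔE = −sin λ·ΔX + cos λ·ΔY = −(0.286006)(287.1) + (-0.958228)(-43.8) = -40.14 m.
1° of latitude spans πR/180 = 111195 m; at latitude φ, 1° of longitude spans that × cos φ = 60227.0 m, so Δλ = -40.14 / 60227.0 × 3600 = -2.399″.

Δλ = -2.4″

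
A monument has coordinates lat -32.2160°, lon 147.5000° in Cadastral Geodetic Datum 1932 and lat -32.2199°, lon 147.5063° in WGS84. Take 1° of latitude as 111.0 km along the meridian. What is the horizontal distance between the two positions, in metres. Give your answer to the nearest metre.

Δφ = -32.2199° − -32.2160° = -0.0039°; Δλ = 147.5063° − 147.5000° = +0.0063°.
ΔN = Δφ × 111000 = -432.9 m; ΔE = Δλ × 111000 × cos(-32.2160°) = +0.0063 × 111000 × 0.846044 = 591.6 m.
Distance = √(ΔE² + ΔN²) = √(591.6² + (-432.9)²) = 733.1 m.

733 m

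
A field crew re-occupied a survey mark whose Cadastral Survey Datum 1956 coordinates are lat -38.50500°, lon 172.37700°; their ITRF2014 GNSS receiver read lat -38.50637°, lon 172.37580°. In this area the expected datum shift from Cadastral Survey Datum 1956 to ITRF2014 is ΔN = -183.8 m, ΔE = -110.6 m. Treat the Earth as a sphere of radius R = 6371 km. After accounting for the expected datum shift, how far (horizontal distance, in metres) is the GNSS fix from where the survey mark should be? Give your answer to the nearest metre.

Observed coordinate differences: Δφ = -0.00137°, Δλ = -0.00120°.
Converting to metres (1° lat = 111195 m, cos φ = 0.782554): observed ΔN = -152.3 m, observed ΔE = -104.4 m.
Subtracting the expected shift leaves a residual of -152.3 − (-183.8) = 31.5 m north and -104.4 − (-110.6) = 6.2 m east.
Residual distance = √(31.5² + 6.2²) = 32.1 m.

32 m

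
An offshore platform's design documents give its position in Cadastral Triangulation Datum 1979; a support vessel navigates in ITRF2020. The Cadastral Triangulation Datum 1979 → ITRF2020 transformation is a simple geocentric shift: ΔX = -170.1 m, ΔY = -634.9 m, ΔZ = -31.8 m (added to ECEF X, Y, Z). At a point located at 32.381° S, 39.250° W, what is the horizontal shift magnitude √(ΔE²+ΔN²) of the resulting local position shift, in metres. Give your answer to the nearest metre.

At φ = -32.381°, λ = -39.250°: sin φ = -0.535547, cos φ = 0.844506, sin λ = -0.632705, cos λ = 0.774393.
ΔE = −sin λ·ΔX + cos λ·ΔY = −(-0.632705)·(-170.1) + (0.774393)·(-634.9) = -599.29 m.
ΔN = −sin φ cos λ·ΔX − sin φ sin λ·ΔY + cos φ·ΔZ = −(-0.535547)(0.774393)(-170.1) − (-0.535547)(-0.632705)(-634.9) + (0.844506)(-31.8) = 117.73 m.
Horizontal magnitude = √(ΔE² + ΔN²) = √((-599.29)² + 117.73²) = 610.74 m.

611 m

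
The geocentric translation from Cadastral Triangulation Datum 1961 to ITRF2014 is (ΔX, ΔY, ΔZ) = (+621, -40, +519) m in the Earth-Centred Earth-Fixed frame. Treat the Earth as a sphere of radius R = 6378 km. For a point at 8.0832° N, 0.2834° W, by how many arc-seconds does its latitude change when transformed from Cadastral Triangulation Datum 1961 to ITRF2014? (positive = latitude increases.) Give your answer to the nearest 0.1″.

Δφ = 13.8″

sin φ = 0.140611, cos φ = 0.990065, sin λ = -0.004946, cos λ = 0.999988.
North component: ΔN = −sin φ cos λ·ΔX − sin φ sin λ·ΔY + cos φ·ΔZ = −(0.140611)(0.999988)(621) − (0.140611)(-0.004946)(-40) + (0.990065)(519) = 426.50 m.
1° of latitude spans πR/180 = 111317 m, so Δφ = 426.50 / 111317 × 3600 = 13.793″.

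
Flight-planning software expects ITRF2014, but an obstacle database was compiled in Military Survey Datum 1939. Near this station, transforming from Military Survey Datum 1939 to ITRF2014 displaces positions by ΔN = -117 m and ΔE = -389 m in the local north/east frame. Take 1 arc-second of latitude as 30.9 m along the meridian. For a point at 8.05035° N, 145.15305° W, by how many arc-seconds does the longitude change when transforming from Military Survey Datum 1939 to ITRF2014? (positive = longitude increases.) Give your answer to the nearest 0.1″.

At latitude 8.05035°, cos φ = 0.990145.
1″ of longitude at this latitude = 30.90 × cos φ = 30.5955 m, so Δλ = -389.0 / 30.5955 = -12.714″.

Δλ = -12.7″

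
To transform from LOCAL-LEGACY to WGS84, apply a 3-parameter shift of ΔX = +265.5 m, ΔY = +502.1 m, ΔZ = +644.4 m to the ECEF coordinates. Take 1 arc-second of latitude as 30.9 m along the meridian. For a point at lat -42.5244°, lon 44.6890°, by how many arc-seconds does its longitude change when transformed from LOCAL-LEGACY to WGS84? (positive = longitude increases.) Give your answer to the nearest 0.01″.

sin φ = -0.675904, cos φ = 0.736990, sin λ = 0.703258, cos λ = 0.710935.
East component: ΔE = −sin λ·ΔX + cos λ·ΔY = −(0.703258)(265.5) + (0.710935)(502.1) = 170.25 m.
1° of latitude spans 3600 × 30.90 = 111240 m; at latitude φ, 1° of longitude spans that × cos φ = 81982.7 m, so Δλ = 170.25 / 81982.7 × 3600 = 7.476″.

Δλ = 7.48″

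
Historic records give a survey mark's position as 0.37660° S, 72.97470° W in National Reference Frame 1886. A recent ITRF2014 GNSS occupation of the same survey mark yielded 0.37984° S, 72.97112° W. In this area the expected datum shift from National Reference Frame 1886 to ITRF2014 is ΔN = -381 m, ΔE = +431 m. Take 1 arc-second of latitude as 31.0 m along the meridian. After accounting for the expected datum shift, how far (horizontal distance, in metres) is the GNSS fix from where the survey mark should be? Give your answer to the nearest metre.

Observed coordinate differences: Δφ = -0.00324°, Δλ = +0.00358°.
Converting to metres (1° lat = 111600 m, cos φ = 0.999978): observed ΔN = -361.6 m, observed ΔE = 399.5 m.
Subtracting the expected shift leaves a residual of -361.6 − (-381) = 19.4 m north and 399.5 − (431) = -31.5 m east.
Residual distance = √(19.4² + (-31.5)²) = 37.0 m.

37 m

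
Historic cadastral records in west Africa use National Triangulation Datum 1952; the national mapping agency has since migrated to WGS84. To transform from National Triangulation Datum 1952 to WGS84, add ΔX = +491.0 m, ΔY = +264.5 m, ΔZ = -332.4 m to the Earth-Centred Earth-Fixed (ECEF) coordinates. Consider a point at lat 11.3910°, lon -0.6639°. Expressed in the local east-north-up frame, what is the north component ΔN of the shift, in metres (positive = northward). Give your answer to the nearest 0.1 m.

ΔN = -422.2 m

At φ = 11.3910°, λ = -0.6639°: sin φ = 0.197503, cos φ = 0.980302, sin λ = -0.011587, cos λ = 0.999933.
ΔN = −sin φ cos λ·ΔX − sin φ sin λ·ΔY + cos φ·ΔZ = −(0.197503)(0.999933)(491.0) − (0.197503)(-0.011587)(264.5) + (0.980302)(-332.4) = -422.21 m.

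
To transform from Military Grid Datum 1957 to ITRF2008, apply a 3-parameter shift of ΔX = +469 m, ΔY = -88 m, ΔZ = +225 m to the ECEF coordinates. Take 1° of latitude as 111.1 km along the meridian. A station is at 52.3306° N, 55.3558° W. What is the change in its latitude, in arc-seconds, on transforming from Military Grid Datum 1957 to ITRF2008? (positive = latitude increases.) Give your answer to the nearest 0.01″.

sin φ = 0.791550, cos φ = 0.611104, sin λ = -0.822698, cos λ = 0.568479.
North component: ΔN = −sin φ cos λ·ΔX − sin φ sin λ·ΔY + cos φ·ΔZ = −(0.791550)(0.568479)(469) − (0.791550)(-0.822698)(-88) + (0.611104)(225) = -130.85 m.
1° of latitude spans 111100 m, so Δφ = -130.85 / 111100 × 3600 = -4.240″.

Δφ = -4.24″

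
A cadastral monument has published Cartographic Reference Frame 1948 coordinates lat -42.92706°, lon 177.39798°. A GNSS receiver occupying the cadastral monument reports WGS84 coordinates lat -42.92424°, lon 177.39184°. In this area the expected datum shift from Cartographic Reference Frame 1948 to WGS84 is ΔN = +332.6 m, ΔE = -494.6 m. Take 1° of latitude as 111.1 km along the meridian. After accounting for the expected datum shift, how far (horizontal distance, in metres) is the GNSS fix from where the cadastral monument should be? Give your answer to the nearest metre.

20 m

Observed coordinate differences: Δφ = +0.00282°, Δλ = -0.00614°.
Converting to metres (1° lat = 111100 m, cos φ = 0.732221): observed ΔN = 313.3 m, observed ΔE = -499.5 m.
Subtracting the expected shift leaves a residual of 313.3 − (332.6) = -19.3 m north and -499.5 − (-494.6) = -4.9 m east.
Residual distance = √((-19.3)² + (-4.9)²) = 19.9 m.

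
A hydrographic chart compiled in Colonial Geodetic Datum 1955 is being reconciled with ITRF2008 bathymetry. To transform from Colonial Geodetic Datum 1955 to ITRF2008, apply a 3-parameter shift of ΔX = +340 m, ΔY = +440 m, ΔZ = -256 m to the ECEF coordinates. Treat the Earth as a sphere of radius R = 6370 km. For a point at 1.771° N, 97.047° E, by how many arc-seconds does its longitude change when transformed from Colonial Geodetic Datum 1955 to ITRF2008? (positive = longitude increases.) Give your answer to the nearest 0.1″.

sin φ = 0.030905, cos φ = 0.999522, sin λ = 0.992446, cos λ = -0.122683.
East component: ΔE = −sin λ·ΔX + cos λ·ΔY = −(0.992446)(340) + (-0.122683)(440) = -391.41 m.
1° of latitude spans πR/180 = 111177 m; at latitude φ, 1° of longitude spans that × cos φ = 111124.4 m, so Δλ = -391.41 / 111124.4 × 3600 = -12.680″.

Δλ = -12.7″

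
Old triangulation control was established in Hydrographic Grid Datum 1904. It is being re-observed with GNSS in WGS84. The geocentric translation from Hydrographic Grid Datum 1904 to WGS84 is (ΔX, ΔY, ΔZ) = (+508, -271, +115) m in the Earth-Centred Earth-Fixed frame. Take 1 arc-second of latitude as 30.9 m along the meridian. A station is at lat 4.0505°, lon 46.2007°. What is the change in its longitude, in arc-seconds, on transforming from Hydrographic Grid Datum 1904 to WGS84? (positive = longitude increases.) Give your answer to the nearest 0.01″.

sin φ = 0.070636, cos φ = 0.997502, sin λ = 0.721769, cos λ = 0.692134.
East component: ΔE = −sin λ·ΔX + cos λ·ΔY = −(0.721769)(508) + (0.692134)(-271) = -554.23 m.
1° of latitude spans 3600 × 30.90 = 111240 m; at latitude φ, 1° of longitude spans that × cos φ = 110962.1 m, so Δλ = -554.23 / 110962.1 × 3600 = -17.981″.

Δλ = -17.98″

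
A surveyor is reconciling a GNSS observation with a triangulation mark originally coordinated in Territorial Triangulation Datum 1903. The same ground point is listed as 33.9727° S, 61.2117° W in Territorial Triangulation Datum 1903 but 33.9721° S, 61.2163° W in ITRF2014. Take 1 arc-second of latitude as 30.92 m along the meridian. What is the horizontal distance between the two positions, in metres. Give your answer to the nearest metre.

430 m

Δφ = -33.9721° − -33.9727° = +0.0006°; Δλ = -61.2163° − -61.2117° = -0.0046°.
1° of latitude = 3600 × 30.92 = 111312 m.
ΔN = Δφ × 111312 = 66.8 m; ΔE = Δλ × 111312 × cos(-33.9727°) = -0.0046 × 111312 × 0.829304 = -424.6 m.
Distance = √(ΔE² + ΔN²) = √((-424.6)² + 66.8²) = 429.9 m.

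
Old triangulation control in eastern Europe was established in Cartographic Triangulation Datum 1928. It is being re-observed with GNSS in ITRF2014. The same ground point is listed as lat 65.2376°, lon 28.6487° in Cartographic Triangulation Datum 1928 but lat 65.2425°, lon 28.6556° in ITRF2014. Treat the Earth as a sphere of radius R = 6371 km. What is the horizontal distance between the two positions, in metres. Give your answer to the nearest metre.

633 m

Δφ = 65.2425° − 65.2376° = +0.0049°; Δλ = 28.6556° − 28.6487° = +0.0069°.
1° along a meridian = πR/180 = 111195 m.
ΔN = Δφ × 111195 = 544.9 m; ΔE = Δλ × 111195 × cos(65.2376°) = +0.0069 × 111195 × 0.418856 = 321.4 m.
Distance = √(ΔE² + ΔN²) = √(321.4² + 544.9²) = 632.6 m.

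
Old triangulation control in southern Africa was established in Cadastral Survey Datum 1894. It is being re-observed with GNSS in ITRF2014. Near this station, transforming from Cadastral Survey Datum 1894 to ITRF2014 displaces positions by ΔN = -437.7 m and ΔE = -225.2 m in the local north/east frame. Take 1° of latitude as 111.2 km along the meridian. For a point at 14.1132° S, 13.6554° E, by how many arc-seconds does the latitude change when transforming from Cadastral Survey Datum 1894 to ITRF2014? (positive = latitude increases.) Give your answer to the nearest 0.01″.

Δφ = -14.17″

1° of latitude = 111.2 km, so Δφ = -437.7 / 111200 = -0.0039362° = -14.170″.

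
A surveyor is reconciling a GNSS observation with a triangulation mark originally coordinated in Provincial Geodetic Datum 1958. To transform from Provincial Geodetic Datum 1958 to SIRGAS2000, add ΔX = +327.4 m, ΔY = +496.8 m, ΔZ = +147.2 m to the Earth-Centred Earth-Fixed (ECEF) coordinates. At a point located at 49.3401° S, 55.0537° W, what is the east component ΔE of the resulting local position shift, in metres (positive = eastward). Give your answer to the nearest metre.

At φ = -49.3401°, λ = -55.0537°: sin φ = -0.758591, cos φ = 0.651568, sin λ = -0.819689, cos λ = 0.572808.
ΔE = −sin λ·ΔX + cos λ·ΔY = −(-0.819689)·(327.4) + (0.572808)·(496.8) = 552.94 m.

ΔE = 553 m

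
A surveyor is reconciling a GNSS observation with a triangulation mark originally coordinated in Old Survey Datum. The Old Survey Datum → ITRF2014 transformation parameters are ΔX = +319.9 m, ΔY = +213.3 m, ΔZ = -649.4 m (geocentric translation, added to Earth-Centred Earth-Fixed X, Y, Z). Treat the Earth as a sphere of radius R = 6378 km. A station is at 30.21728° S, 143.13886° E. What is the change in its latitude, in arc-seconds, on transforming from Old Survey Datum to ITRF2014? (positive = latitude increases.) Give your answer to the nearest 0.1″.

sin φ = -0.503281, cos φ = 0.864123, sin λ = 0.599878, cos λ = -0.800092.
North component: ΔN = −sin φ cos λ·ΔX − sin φ sin λ·ΔY + cos φ·ΔZ = −(-0.503281)(-0.800092)(319.9) − (-0.503281)(0.599878)(213.3) + (0.864123)(-649.4) = -625.58 m.
1° of latitude spans πR/180 = 111317 m, so Δφ = -625.58 / 111317 × 3600 = -20.231″.

Δφ = -20.2″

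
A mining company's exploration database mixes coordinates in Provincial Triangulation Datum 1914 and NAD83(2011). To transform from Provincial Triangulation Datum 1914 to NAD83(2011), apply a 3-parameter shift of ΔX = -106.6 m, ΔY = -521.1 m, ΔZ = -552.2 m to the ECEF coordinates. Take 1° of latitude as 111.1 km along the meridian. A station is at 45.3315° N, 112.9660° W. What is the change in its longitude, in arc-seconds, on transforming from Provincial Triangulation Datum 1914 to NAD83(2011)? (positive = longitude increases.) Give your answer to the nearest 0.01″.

sin φ = 0.711186, cos φ = 0.703004, sin λ = -0.920737, cos λ = -0.390185.
East component: ΔE = −sin λ·ΔX + cos λ·ΔY = −(-0.920737)(-106.6) + (-0.390185)(-521.1) = 105.17 m.
1° of latitude spans 111100 m; at latitude φ, 1° of longitude spans that × cos φ = 78103.7 m, so Δλ = 105.17 / 78103.7 × 3600 = 4.848″.

Δλ = 4.85″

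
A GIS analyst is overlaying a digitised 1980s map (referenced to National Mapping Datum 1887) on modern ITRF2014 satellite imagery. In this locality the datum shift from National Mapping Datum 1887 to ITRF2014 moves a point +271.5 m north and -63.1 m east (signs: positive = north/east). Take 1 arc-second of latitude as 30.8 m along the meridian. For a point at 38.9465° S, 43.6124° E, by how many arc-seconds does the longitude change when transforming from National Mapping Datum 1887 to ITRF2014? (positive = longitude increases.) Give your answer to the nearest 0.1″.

At latitude -38.9465°, cos φ = 0.777733.
1″ of longitude at this latitude = 30.80 × cos φ = 23.9542 m, so Δλ = -63.1 / 23.9542 = -2.634″.

Δλ = -2.6″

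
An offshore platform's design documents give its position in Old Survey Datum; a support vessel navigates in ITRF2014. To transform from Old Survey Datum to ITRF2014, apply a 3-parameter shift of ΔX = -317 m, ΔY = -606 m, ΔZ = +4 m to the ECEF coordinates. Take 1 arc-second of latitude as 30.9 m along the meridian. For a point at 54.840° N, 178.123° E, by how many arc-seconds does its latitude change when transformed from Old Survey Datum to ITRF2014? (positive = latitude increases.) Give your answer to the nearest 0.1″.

Δφ = -7.8″

sin φ = 0.817547, cos φ = 0.575862, sin λ = 0.032754, cos λ = -0.999463.
North component: ΔN = −sin φ cos λ·ΔX − sin φ sin λ·ΔY + cos φ·ΔZ = −(0.817547)(-0.999463)(-317) − (0.817547)(0.032754)(-606) + (0.575862)(4) = -240.49 m.
1° of latitude spans 3600 × 30.90 = 111240 m, so Δφ = -240.49 / 111240 × 3600 = -7.783″.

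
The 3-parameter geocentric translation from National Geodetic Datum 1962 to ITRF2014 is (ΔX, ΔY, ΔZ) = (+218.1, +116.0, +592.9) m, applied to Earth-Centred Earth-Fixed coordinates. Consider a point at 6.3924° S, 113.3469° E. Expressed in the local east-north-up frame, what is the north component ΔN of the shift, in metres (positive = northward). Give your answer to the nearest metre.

ΔN = 591 m

At φ = -6.3924°, λ = 113.3469°: sin φ = -0.111337, cos φ = 0.993783, sin λ = 0.918122, cos λ = -0.396297.
ΔN = −sin φ cos λ·ΔX − sin φ sin λ·ΔY + cos φ·ΔZ = −(-0.111337)(-0.396297)(218.1) − (-0.111337)(0.918122)(116.0) + (0.993783)(592.9) = 591.45 m.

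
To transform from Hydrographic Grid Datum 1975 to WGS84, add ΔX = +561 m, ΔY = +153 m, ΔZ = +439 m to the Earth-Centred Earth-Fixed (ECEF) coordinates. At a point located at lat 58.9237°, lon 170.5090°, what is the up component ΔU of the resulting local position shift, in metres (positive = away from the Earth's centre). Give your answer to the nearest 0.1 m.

The local up (radial) axis is (cos φ cos λ, cos φ sin λ, sin φ), giving ΔU = -285.613 + 13.022 + 375.995 = 103.40 m.

ΔU = 103.4 m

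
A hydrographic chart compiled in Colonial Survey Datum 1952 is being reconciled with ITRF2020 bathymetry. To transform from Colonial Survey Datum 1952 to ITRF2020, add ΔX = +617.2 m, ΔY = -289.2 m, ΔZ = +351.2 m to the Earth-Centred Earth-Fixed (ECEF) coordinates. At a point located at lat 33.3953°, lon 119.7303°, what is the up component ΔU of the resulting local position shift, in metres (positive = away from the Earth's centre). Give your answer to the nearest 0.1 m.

At φ = 33.3953°, λ = 119.7303°: sin φ = 0.550412, cos φ = 0.834893, sin λ = 0.868369, cos λ = -0.495918.
ΔU = cos φ cos λ·ΔX + cos φ sin λ·ΔY + sin φ·ΔZ = (0.834893)(-0.495918)(617.2) + (0.834893)(0.868369)(-289.2) + (0.550412)(351.2) = -271.91 m.

ΔU = -271.9 m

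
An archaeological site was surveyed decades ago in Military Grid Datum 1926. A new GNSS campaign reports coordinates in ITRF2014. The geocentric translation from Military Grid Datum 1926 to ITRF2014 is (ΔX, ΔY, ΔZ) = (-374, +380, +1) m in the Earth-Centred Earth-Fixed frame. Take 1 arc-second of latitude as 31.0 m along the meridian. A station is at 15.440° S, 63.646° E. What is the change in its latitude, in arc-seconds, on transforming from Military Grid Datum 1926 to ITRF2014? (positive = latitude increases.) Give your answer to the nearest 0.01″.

Δφ = 1.53″

sin φ = -0.266229, cos φ = 0.963910, sin λ = 0.896068, cos λ = 0.443916.
North component: ΔN = −sin φ cos λ·ΔX − sin φ sin λ·ΔY + cos φ·ΔZ = −(-0.266229)(0.443916)(-374) − (-0.266229)(0.896068)(380) + (0.963910)(1) = 47.42 m.
1° of latitude spans 3600 × 31.00 = 111600 m, so Δφ = 47.42 / 111600 × 3600 = 1.530″.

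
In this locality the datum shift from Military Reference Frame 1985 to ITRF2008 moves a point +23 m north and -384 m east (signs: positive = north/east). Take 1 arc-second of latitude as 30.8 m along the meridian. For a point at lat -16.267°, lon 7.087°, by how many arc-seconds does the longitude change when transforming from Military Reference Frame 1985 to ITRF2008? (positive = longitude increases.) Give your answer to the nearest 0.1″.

Δλ = -13.0″

At latitude -16.267°, cos φ = 0.959967.
1″ of longitude at this latitude = 30.80 × cos φ = 29.5670 m, so Δλ = -384.0 / 29.5670 = -12.987″.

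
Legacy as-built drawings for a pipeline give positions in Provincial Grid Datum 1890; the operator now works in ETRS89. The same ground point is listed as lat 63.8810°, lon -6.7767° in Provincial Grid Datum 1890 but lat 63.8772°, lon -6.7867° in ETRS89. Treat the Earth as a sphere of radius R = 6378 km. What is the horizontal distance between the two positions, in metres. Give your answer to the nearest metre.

Δφ = 63.8772° − 63.8810° = -0.0038°; Δλ = -6.7867° − -6.7767° = -0.0100°.
1° along a meridian = πR/180 = 111317 m.
ΔN = Δφ × 111317 = -423.0 m; ΔE = Δλ × 111317 × cos(63.8810°) = -0.0100 × 111317 × 0.440237 = -490.1 m.
Distance = √(ΔE² + ΔN²) = √((-490.1)² + (-423.0)²) = 647.4 m.

647 m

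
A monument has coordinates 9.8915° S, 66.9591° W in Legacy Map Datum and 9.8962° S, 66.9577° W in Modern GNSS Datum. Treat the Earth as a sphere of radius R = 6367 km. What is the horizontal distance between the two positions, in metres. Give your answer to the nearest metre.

544 m

Δφ = -9.8962° − -9.8915° = -0.0047°; Δλ = -66.9577° − -66.9591° = +0.0014°.
1° along a meridian = πR/180 = 111125 m.
ΔN = Δφ × 111125 = -522.3 m; ΔE = Δλ × 111125 × cos(-9.8915°) = +0.0014 × 111125 × 0.985135 = 153.3 m.
Distance = √(ΔE² + ΔN²) = √(153.3² + (-522.3)²) = 544.3 m.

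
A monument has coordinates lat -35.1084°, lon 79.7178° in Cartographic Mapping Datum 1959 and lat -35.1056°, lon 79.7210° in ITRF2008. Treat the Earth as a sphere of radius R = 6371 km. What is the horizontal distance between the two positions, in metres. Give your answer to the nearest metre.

426 m

Δφ = -35.1056° − -35.1084° = +0.0028°; Δλ = 79.7210° − 79.7178° = +0.0032°.
1° along a meridian = πR/180 = 111195 m.
ΔN = Δφ × 111195 = 311.3 m; ΔE = Δλ × 111195 × cos(-35.1084°) = +0.0032 × 111195 × 0.818065 = 291.1 m.
Distance = √(ΔE² + ΔN²) = √(291.1² + 311.3²) = 426.2 m.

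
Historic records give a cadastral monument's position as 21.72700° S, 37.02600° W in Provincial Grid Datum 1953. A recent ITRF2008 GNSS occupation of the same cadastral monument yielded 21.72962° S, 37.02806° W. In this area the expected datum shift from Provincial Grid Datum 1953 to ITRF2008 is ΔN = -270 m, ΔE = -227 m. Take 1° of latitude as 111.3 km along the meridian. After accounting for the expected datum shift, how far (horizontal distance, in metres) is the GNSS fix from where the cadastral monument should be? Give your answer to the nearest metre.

Observed coordinate differences: Δφ = -0.00262°, Δλ = -0.00206°.
Converting to metres (1° lat = 111300 m, cos φ = 0.928958): observed ΔN = -291.6 m, observed ΔE = -213.0 m.
Subtracting the expected shift leaves a residual of -291.6 − (-270) = -21.6 m north and -213.0 − (-227) = 14.0 m east.
Residual distance = √((-21.6)² + 14.0²) = 25.8 m.

26 m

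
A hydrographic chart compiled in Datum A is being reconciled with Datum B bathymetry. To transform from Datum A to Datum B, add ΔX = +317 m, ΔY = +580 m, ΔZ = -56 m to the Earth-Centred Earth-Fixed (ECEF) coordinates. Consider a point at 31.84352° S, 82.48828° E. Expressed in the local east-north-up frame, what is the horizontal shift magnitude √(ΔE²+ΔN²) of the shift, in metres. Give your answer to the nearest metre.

366 m

The local east axis at (φ, λ) is (−sin λ, cos λ, 0), so ΔE = −sin(82.48828°)·317 + cos(82.48828°)·580 = -238.46 m.
The local north axis is (−sin φ cos λ, −sin φ sin λ, cos φ), giving ΔN = 21.864 + 303.383 − 47.572 = 277.68 m.
Horizontal magnitude = √(ΔE² + ΔN²) = √((-238.46)² + 277.68²) = 366.01 m.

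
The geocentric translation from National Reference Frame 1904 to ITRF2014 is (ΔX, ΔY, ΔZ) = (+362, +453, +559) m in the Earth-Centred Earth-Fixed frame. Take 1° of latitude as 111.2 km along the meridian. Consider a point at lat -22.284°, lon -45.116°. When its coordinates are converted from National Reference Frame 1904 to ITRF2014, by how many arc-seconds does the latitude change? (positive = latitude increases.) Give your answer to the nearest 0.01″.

Δφ = 15.94″

sin φ = -0.379198, cos φ = 0.925316, sin λ = -0.708537, cos λ = 0.705674.
North component: ΔN = −sin φ cos λ·ΔX − sin φ sin λ·ΔY + cos φ·ΔZ = −(-0.379198)(0.705674)(362) − (-0.379198)(-0.708537)(453) + (0.925316)(559) = 492.41 m.
1° of latitude spans 111200 m, so Δφ = 492.41 / 111200 × 3600 = 15.941″.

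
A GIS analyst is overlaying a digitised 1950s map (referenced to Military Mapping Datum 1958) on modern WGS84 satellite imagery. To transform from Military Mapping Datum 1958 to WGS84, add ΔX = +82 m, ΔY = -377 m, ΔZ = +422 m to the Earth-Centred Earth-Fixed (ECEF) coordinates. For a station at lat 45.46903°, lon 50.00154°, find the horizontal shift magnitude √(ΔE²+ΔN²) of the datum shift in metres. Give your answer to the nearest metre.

556 m

The local east axis at (φ, λ) is (−sin λ, cos λ, 0), so ΔE = −sin(50.00154°)·82 + cos(50.00154°)·(-377) = -305.14 m.
The local north axis is (−sin φ cos λ, −sin φ sin λ, cos φ), giving ΔN = -37.573 + 205.881 + 295.946 = 464.25 m.
Horizontal magnitude = √(ΔE² + ΔN²) = √((-305.14)² + 464.25²) = 555.56 m.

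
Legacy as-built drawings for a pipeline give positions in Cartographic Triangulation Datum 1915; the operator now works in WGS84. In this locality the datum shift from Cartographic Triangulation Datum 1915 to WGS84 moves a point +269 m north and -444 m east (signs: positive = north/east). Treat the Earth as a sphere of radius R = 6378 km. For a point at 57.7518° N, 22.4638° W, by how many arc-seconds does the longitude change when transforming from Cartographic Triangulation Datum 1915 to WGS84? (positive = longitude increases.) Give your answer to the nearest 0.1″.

Δλ = -26.9″

At latitude 57.7518°, cos φ = 0.533588.
One radian of longitude at latitude φ spans R cos φ, so Δλ = ΔE / (R cos φ) = -444.0 / (6378000 × 0.533588) = -1.3046e-04 rad = -26.910″.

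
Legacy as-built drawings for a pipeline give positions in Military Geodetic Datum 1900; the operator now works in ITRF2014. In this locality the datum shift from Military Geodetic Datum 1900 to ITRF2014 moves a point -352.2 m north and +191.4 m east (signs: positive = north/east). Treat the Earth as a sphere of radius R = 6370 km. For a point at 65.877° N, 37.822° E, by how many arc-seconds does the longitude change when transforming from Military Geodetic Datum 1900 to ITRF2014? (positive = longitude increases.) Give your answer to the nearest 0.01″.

Δλ = 15.16″

At latitude 65.877°, cos φ = 0.408697.
One radian of longitude at latitude φ spans R cos φ, so Δλ = ΔE / (R cos φ) = 191.4 / (6370000 × 0.408697) = 7.3519e-05 rad = 15.164″.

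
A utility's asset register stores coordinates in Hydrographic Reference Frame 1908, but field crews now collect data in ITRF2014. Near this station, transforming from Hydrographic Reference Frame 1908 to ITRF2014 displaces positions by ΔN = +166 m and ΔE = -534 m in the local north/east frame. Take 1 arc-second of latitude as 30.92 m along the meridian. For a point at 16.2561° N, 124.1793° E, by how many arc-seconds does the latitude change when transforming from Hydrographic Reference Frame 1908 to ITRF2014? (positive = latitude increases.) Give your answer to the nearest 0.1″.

1″ of latitude = 30.92 m, so Δφ = 166.0 / 30.92 = 5.369″.

Δφ = 5.4″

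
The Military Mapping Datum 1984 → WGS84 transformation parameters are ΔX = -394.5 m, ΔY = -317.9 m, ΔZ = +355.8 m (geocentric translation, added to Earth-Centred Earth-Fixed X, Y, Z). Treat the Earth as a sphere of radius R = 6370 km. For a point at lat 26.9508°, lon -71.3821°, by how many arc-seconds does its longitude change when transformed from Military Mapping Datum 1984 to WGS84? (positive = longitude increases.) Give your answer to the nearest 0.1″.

sin φ = 0.453225, cos φ = 0.891396, sin λ = -0.947669, cos λ = 0.319255.
East component: ΔE = −sin λ·ΔX + cos λ·ΔY = −(-0.947669)(-394.5) + (0.319255)(-317.9) = -475.35 m.
1° of latitude spans πR/180 = 111177 m; at latitude φ, 1° of longitude spans that × cos φ = 99103.2 m, so Δλ = -475.35 / 99103.2 × 3600 = -17.267″.

Δλ = -17.3″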